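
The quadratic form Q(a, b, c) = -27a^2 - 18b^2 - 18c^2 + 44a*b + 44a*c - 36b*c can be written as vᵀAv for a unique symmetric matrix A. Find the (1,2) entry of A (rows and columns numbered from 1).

22

The coefficient of a·b in Q is 44. For a symmetric A this equals A[1,2] + A[2,1] = 2·A[1,2].
So A[1,2] = 44/2 = 22.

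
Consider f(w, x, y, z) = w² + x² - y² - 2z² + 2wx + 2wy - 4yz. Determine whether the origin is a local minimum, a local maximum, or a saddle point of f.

The Hessian at the origin is H = [[2, 2, 2, 0], [2, 2, 0, 0], [2, 0, -2, -4], [0, 0, -4, -4]].
H is indefinite, so the origin is a saddle point.

saddle point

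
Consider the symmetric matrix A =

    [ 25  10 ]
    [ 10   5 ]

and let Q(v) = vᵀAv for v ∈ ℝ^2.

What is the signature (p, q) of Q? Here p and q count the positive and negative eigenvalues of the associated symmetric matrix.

(2, 0)

Symmetric row and column elimination reduces A to a congruent diagonal form with pivots 25, 1.
Counting signs: 2 positive.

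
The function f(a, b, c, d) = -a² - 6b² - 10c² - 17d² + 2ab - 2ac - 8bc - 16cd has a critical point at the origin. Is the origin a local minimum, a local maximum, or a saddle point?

The Hessian at the origin is H = [[-2, 2, -2, 0], [2, -12, -8, 0], [-2, -8, -20, -16], [0, 0, -16, -34]].
Congruent diagonalization of H (simultaneous row and column reduction) yields pivots -2, -10, -8, -2.
So there are 4 negative pivots.
H is negative definite, so the origin is a strict local maximum.

local maximum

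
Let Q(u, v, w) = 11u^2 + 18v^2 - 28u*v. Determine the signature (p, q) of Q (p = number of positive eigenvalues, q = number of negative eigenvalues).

The symmetric matrix is A = [[11, -14, 0], [-14, 18, 0], [0, 0, 0]].
Symmetric row and column elimination reduces A to a congruent diagonal form with pivots 11, 2/11, 0.
So there are 2 positive, 1 zero pivots.

(2, 0)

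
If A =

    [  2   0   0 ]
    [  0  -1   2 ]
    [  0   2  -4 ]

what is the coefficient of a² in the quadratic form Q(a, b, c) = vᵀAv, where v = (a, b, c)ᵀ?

2

The coefficient of a² is the diagonal entry A[1,1] = 2.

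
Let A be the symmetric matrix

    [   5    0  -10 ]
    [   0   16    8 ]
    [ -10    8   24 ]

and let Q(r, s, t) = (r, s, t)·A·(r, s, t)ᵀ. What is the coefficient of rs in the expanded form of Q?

0

The coefficient of rs is A[1,2] + A[2,1] = 2·0 = 0.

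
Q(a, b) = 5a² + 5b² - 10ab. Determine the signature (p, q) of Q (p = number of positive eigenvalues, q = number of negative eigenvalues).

(1, 0)

The associated matrix is A = [[5, -5], [-5, 5]].
Applying the same elementary operations to the rows and columns of A produces a congruent diagonal matrix with entries 5, 0.
That gives 1 positive, 1 zero pivots.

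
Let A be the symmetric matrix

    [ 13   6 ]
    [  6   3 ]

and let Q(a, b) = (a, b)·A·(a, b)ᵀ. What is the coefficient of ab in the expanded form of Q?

12

The coefficient of ab is A[1,2] + A[2,1] = 2·6 = 12.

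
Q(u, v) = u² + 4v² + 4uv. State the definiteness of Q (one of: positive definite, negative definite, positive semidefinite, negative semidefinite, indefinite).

positive semidefinite

Write A = [[1, 2], [2, 4]].
Row-reducing A symmetrically gives the diagonal entries 1, 0.
Counting signs: 1 positive, 1 zero.
Hence Q is positive semidefinite.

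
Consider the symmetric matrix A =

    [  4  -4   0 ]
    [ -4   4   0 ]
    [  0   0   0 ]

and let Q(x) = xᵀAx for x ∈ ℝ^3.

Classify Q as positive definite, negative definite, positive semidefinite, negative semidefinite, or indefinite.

positive semidefinite

Symmetric row and column elimination reduces A to a congruent diagonal form with pivots 4, 0, 0.
That gives 1 positive, 2 zero pivots.
Hence Q is positive semidefinite.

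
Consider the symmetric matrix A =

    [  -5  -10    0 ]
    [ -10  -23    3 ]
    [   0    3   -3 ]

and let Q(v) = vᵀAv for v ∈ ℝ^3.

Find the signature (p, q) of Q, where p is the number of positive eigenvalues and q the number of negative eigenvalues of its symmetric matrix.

(0, 2)

Congruent diagonalization of A (simultaneous row and column reduction) yields pivots -5, -3, 0.
That gives 2 negative, 1 zero pivots.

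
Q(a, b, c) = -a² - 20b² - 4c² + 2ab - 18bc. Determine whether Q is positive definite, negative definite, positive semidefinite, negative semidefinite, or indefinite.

The symmetric matrix is A = [[-1, 1, 0], [1, -20, -9], [0, -9, -4]].
Congruent diagonalization of A (simultaneous row and column reduction) yields pivots -1, -19, 5/19.
That gives 1 positive, 2 negative pivots.
Hence Q is indefinite.

indefinite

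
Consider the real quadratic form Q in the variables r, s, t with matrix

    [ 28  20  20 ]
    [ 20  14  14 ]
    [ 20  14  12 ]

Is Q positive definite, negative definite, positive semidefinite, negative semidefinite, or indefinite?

An LDLᵀ factorisation of A has diagonal entries 28, -2/7, -2.
So there are 1 positive, 2 negative pivots.
Hence Q is indefinite.

indefinite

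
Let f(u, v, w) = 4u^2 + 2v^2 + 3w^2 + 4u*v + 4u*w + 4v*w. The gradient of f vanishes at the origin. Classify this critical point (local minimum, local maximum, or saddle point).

The Hessian at the origin is H = [[8, 4, 4], [4, 4, 4], [4, 4, 6]].
An LDLᵀ factorisation of H has diagonal entries 8, 2, 2.
So there are 3 positive pivots.
H is positive definite, so the origin is a strict local minimum.

local minimum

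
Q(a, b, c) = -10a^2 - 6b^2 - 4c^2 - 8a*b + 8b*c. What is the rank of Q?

3

The symmetric matrix is A = [[-10, -4, 0], [-4, -6, 4], [0, 4, -4]].
Row-reducing A symmetrically gives the diagonal entries -10, -22/5, -4/11.
So there are 3 negative pivots.
The rank is the number of nonzero pivots: 3.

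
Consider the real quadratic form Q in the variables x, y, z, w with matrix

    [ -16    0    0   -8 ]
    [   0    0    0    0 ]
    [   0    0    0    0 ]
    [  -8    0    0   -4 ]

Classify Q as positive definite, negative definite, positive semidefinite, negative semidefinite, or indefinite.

negative semidefinite

Symmetric row and column elimination reduces A to a congruent diagonal form with pivots -16, 0, 0, 0.
So there are 1 negative, 3 zero pivots.
Hence Q is negative semidefinite.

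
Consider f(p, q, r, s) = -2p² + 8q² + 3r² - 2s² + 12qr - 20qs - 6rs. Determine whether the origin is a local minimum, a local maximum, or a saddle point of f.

The Hessian at the origin is H = [[-4, 0, 0, 0], [0, 16, 12, -20], [0, 12, 6, -6], [0, -20, -6, -4]].
Row-reducing H symmetrically gives the diagonal entries -4, 16, -3, -2.
That gives 1 positive, 3 negative pivots.
H is indefinite, so the origin is a saddle point.

saddle point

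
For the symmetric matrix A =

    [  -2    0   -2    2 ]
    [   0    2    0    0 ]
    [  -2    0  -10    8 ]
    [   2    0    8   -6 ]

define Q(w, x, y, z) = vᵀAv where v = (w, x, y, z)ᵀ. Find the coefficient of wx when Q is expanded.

0

The coefficient of wx is A[1,2] + A[2,1] = 2·0 = 0.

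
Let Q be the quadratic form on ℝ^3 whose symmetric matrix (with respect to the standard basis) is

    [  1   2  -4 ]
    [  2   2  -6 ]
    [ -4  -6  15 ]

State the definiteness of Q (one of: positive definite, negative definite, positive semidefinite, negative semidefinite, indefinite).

An LDLᵀ factorisation of A has diagonal entries 1, -2, 1.
That gives 2 positive, 1 negative pivots.
Hence Q is indefinite.

indefinite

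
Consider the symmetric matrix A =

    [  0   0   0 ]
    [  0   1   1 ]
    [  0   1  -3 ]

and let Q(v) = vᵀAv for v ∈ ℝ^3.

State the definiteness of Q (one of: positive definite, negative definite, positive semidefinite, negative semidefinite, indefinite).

Symmetric row and column elimination reduces A to a congruent diagonal form with pivots 0, 1, -4.
So there are 1 positive, 1 negative, 1 zero pivots.
Hence Q is indefinite.

indefinite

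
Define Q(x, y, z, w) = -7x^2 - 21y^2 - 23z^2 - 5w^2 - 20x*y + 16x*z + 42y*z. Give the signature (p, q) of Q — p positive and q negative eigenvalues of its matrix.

The symmetric matrix is A = [[-7, -10, 8, 0], [-10, -21, 21, 0], [8, 21, -23, 0], [0, 0, 0, -5]].
Row-reducing A symmetrically gives the diagonal entries -7, -47/7, -10/47, -5.
So there are 4 negative pivots.

(0, 4)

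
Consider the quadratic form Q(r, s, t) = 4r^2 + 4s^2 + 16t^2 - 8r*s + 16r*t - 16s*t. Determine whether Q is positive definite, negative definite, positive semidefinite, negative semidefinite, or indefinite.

The symmetric matrix is A = [[4, -4, 8], [-4, 4, -8], [8, -8, 16]].
Symmetric row and column elimination reduces A to a congruent diagonal form with pivots 4, 0, 0.
So there are 1 positive, 2 zero pivots.
Hence Q is positive semidefinite.

positive semidefinite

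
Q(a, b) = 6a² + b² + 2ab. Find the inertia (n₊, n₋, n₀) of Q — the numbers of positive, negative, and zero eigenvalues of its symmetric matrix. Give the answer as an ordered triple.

(2, 0, 0)

Write A = [[6, 1], [1, 1]].
Row-reducing A symmetrically gives the diagonal entries 6, 5/6.
That gives 2 positive pivots.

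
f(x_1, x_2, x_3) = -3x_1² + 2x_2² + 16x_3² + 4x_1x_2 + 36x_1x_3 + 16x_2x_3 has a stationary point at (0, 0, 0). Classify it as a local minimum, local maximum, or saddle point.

saddle point

The Hessian at the origin is H = [[-6, 4, 36], [4, 4, 16], [36, 16, 32]].
Applying the same elementary operations to the rows and columns of H produces a congruent diagonal matrix with entries -6, 20/3, 8.
Counting signs: 2 positive, 1 negative.
H is indefinite, so the origin is a saddle point.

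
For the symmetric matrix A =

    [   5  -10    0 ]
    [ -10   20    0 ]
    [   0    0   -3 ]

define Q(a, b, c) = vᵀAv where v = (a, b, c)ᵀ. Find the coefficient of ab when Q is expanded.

The coefficient of ab is A[1,2] + A[2,1] = 2·(-10) = -20.

-20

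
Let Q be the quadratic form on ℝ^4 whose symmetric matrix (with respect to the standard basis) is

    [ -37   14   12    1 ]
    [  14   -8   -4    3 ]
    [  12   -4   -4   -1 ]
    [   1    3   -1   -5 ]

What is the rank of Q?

3

Symmetric row and column elimination reduces A to a congruent diagonal form with pivots -37, -100/37, 0, -3/4.
Counting signs: 3 negative, 1 zero.
The rank is the number of nonzero pivots: 3.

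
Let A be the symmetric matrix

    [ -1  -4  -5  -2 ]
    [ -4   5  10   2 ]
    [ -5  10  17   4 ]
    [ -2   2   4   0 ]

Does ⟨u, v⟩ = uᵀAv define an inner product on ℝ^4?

Row-reducing A symmetrically gives the diagonal entries -1, 21, -6/7, -2/3.
So there are 1 positive, 3 negative pivots.
Hence Q is indefinite.
⟨·,·⟩ is an inner product exactly when A is positive definite.

no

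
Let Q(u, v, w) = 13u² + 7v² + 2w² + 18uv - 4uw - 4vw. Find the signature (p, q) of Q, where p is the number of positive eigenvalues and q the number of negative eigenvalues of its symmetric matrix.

(3, 0)

The associated matrix is A = [[13, 9, -2], [9, 7, -2], [-2, -2, 2]].
An LDLᵀ factorisation of A has diagonal entries 13, 10/13, 6/5.
That gives 3 positive pivots.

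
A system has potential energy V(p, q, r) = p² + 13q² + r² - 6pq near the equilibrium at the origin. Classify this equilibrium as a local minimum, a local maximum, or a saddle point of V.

local minimum

The Hessian at the origin is H = [[2, -6, 0], [-6, 26, 0], [0, 0, 2]].
An LDLᵀ factorisation of H has diagonal entries 2, 8, 2.
That gives 3 positive pivots.
H is positive definite, so the origin is a strict local minimum.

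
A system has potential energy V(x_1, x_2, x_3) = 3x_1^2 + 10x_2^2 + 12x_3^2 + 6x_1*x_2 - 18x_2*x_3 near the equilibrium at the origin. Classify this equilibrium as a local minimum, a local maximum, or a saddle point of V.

The Hessian at the origin is H = [[6, 6, 0], [6, 20, -18], [0, -18, 24]].
Applying the same elementary operations to the rows and columns of H produces a congruent diagonal matrix with entries 6, 14, 6/7.
Counting signs: 3 positive.
H is positive definite, so the origin is a strict local minimum.

local minimum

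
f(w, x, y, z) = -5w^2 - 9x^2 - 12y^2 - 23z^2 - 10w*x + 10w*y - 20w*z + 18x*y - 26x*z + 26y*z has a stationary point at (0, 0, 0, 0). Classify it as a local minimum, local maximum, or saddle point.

The Hessian at the origin is H = [[-10, -10, 10, -20], [-10, -18, 18, -26], [10, 18, -24, 26], [-20, -26, 26, -46]].
An LDLᵀ factorisation of H has diagonal entries -10, -8, -6, -3/2.
That gives 4 negative pivots.
H is negative definite, so the origin is a strict local maximum.

local maximum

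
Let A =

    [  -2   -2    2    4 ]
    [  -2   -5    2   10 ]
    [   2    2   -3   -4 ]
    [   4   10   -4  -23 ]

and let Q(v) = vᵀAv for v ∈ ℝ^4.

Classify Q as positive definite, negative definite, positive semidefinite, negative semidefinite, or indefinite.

Row-reducing A symmetrically gives the diagonal entries -2, -3, -1, -3.
So there are 4 negative pivots.
Hence Q is negative definite.

negative definite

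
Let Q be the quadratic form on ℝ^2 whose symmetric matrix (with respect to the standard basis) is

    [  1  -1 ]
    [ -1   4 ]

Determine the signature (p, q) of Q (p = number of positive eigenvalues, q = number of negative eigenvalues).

Row-reducing A symmetrically gives the diagonal entries 1, 3.
So there are 2 positive pivots.

(2, 0)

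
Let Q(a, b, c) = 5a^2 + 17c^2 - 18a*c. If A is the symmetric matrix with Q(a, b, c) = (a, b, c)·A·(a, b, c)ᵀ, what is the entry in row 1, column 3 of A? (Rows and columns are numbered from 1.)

The coefficient of a·c in Q is -18. For a symmetric A this equals A[1,3] + A[3,1] = 2·A[1,3].
So A[1,3] = -18/2 = -9.

-9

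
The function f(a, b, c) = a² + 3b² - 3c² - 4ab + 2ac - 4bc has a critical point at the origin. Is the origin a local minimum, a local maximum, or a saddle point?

saddle point

The Hessian at the origin is H = [[2, -4, 2], [-4, 6, -4], [2, -4, -6]].
Congruent diagonalization of H (simultaneous row and column reduction) yields pivots 2, -2, -8.
That gives 1 positive, 2 negative pivots.
H is indefinite, so the origin is a saddle point.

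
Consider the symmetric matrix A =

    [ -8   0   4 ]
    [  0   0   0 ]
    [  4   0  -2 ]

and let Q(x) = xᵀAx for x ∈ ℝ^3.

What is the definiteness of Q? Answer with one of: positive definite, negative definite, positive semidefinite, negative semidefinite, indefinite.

Row-reducing A symmetrically gives the diagonal entries -8, 0, 0.
Counting signs: 1 negative, 2 zero.
Hence Q is negative semidefinite.

negative semidefinite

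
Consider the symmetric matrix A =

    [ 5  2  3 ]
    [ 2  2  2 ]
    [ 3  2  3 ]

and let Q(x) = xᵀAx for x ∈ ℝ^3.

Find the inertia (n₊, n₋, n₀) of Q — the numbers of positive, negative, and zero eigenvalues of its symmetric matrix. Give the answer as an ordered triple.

(3, 0, 0)

Row-reducing A symmetrically gives the diagonal entries 5, 6/5, 2/3.
So there are 3 positive pivots.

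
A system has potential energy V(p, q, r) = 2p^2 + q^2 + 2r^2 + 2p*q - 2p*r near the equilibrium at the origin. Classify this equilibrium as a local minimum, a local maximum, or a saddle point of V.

The Hessian at the origin is H = [[4, 2, -2], [2, 2, 0], [-2, 0, 4]].
Symmetric row and column elimination reduces H to a congruent diagonal form with pivots 4, 1, 2.
That gives 3 positive pivots.
H is positive definite, so the origin is a strict local minimum.

local minimum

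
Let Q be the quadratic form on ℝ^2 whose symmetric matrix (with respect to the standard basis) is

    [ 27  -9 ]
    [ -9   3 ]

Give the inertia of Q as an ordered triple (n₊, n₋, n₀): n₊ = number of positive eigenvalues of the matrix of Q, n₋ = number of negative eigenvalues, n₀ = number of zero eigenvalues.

Row-reducing A symmetrically gives the diagonal entries 27, 0.
Counting signs: 1 positive, 1 zero.

(1, 0, 1)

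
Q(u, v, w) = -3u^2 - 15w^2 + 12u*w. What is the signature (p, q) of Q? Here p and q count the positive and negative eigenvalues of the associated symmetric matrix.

(0, 2)

The symmetric matrix is A = [[-3, 0, 6], [0, 0, 0], [6, 0, -15]].
Applying the same elementary operations to the rows and columns of A produces a congruent diagonal matrix with entries -3, 0, -3.
So there are 2 negative, 1 zero pivots.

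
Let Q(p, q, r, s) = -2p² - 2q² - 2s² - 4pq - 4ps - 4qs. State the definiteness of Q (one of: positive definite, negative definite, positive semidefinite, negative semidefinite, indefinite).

negative semidefinite

The associated matrix is A = [[-2, -2, 0, -2], [-2, -2, 0, -2], [0, 0, 0, 0], [-2, -2, 0, -2]].
Symmetric row and column elimination reduces A to a congruent diagonal form with pivots -2, 0, 0, 0.
Counting signs: 1 negative, 3 zero.
Hence Q is negative semidefinite.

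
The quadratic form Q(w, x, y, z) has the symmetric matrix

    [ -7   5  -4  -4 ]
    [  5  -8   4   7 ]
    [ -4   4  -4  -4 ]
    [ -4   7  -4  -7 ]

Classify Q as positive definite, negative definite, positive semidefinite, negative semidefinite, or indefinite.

negative definite

Leading principal minors: Δ_1 = -7, Δ_2 = 31, Δ_3 = -44, Δ_4 = 24.
The signs alternate starting with Δ_1 < 0, so by Sylvester's criterion Q is negative definite.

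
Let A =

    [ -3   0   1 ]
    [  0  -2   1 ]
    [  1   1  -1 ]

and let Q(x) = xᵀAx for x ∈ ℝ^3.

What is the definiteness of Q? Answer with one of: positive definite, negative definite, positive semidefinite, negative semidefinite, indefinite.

An LDLᵀ factorisation of A has diagonal entries -3, -2, -1/6.
So there are 3 negative pivots.
Hence Q is negative definite.

negative definite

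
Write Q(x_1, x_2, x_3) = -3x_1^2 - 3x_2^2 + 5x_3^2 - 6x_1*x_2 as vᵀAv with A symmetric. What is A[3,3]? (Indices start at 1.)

5

The coefficient of x_3^2 in Q is 5, and that is exactly A[3,3].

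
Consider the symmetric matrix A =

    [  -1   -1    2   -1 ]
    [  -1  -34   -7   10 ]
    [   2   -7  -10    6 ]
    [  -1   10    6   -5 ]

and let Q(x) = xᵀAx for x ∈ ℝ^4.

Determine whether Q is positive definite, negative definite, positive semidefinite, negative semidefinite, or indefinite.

negative definite

Symmetric row and column elimination reduces A to a congruent diagonal form with pivots -1, -33, -39/11, -2/39.
Counting signs: 4 negative.
Hence Q is negative definite.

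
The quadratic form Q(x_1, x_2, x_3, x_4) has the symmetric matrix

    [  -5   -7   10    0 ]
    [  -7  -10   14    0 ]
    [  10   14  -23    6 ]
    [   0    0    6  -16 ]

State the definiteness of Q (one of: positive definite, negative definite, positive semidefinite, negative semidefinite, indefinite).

negative definite

Symmetric row and column elimination reduces A to a congruent diagonal form with pivots -5, -1/5, -3, -4.
Counting signs: 4 negative.
Hence Q is negative definite.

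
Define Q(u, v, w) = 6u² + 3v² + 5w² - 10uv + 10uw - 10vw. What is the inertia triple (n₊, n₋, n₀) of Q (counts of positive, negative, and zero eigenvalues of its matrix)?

The symmetric matrix is A = [[6, -5, 5], [-5, 3, -5], [5, -5, 5]].
Symmetric row and column elimination reduces A to a congruent diagonal form with pivots 6, -7/6, 10/7.
So there are 2 positive, 1 negative pivots.

(2, 1, 0)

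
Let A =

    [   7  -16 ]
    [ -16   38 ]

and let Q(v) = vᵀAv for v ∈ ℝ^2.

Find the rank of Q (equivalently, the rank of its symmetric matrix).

An LDLᵀ factorisation of A has diagonal entries 7, 10/7.
So there are 2 positive pivots.
The rank is the number of nonzero pivots: 2.

2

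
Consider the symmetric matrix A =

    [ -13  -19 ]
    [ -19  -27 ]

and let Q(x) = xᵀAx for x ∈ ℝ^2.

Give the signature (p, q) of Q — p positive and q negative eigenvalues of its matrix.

Applying the same elementary operations to the rows and columns of A produces a congruent diagonal matrix with entries -13, 10/13.
Counting signs: 1 positive, 1 negative.

(1, 1)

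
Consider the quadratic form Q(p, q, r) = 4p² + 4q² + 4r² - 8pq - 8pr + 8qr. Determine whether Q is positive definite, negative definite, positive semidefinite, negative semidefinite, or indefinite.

positive semidefinite

The symmetric matrix is A = [[4, -4, -4], [-4, 4, 4], [-4, 4, 4]].
Applying the same elementary operations to the rows and columns of A produces a congruent diagonal matrix with entries 4, 0, 0.
So there are 1 positive, 2 zero pivots.
Hence Q is positive semidefinite.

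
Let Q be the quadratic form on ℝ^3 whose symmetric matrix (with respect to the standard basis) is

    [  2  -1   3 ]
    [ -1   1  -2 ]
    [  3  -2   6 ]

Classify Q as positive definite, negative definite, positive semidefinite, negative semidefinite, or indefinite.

positive definite

Applying the same elementary operations to the rows and columns of A produces a congruent diagonal matrix with entries 2, 1/2, 1.
That gives 3 positive pivots.
Hence Q is positive definite.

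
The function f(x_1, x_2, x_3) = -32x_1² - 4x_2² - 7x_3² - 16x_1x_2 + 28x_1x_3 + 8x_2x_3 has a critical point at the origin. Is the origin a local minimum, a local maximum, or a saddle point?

local maximum

The Hessian at the origin is H = [[-64, -16, 28], [-16, -8, 8], [28, 8, -14]].
Congruent diagonalization of H (simultaneous row and column reduction) yields pivots -64, -4, -3/2.
Counting signs: 3 negative.
H is negative definite, so the origin is a strict local maximum.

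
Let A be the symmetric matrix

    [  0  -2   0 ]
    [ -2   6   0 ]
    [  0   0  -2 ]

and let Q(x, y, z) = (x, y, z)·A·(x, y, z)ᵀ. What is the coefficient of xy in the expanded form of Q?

The coefficient of xy is A[1,2] + A[2,1] = 2·(-2) = -4.

-4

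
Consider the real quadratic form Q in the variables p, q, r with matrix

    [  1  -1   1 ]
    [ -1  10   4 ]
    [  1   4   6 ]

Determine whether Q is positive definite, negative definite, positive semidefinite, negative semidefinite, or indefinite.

positive definite

Row-reducing A symmetrically gives the diagonal entries 1, 9, 20/9.
Counting signs: 3 positive.
Hence Q is positive definite.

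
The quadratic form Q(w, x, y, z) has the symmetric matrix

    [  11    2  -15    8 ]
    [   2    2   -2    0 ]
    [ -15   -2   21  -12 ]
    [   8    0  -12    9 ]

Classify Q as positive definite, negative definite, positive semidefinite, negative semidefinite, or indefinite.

Row-reducing A symmetrically gives the diagonal entries 11, 18/11, 2/9, 1.
Counting signs: 4 positive.
Hence Q is positive definite.

positive definite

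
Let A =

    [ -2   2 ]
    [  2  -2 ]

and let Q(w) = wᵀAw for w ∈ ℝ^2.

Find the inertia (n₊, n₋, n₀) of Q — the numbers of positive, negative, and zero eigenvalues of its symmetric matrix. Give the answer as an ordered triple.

Symmetric row and column elimination reduces A to a congruent diagonal form with pivots -2, 0.
That gives 1 negative, 1 zero pivots.

(0, 1, 1)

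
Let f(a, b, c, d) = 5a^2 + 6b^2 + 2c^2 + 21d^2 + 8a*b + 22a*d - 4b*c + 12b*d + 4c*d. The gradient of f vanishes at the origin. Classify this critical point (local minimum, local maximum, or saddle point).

saddle point

The Hessian at the origin is H = [[10, 8, 0, 22], [8, 12, -4, 12], [0, -4, 4, 4], [22, 12, 4, 42]].
Applying the same elementary operations to the rows and columns of H produces a congruent diagonal matrix with entries 10, 28/5, 8/7, -12.
Counting signs: 3 positive, 1 negative.
H is indefinite, so the origin is a saddle point.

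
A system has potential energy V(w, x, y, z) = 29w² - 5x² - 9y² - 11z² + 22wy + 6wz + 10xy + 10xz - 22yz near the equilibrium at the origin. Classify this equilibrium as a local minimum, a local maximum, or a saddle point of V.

saddle point

The Hessian at the origin is H = [[58, 0, 22, 6], [0, -10, 10, 10], [22, 10, -18, -22], [6, 10, -22, -22]].
Congruent diagonalization of H (simultaneous row and column reduction) yields pivots 58, -10, -474/29, -12/79.
Counting signs: 1 positive, 3 negative.
H is indefinite, so the origin is a saddle point.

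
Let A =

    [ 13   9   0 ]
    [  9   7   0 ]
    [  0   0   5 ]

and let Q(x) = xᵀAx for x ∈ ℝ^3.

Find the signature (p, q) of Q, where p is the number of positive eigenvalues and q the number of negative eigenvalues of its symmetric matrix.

Row-reducing A symmetrically gives the diagonal entries 13, 10/13, 5.
So there are 3 positive pivots.

(3, 0)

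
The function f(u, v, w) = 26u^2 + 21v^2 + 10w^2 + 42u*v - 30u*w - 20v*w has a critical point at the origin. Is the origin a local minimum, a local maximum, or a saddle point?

The Hessian at the origin is H = [[52, 42, -30], [42, 42, -20], [-30, -20, 20]].
Congruent diagonalization of H (simultaneous row and column reduction) yields pivots 52, 105/13, 10/21.
Counting signs: 3 positive.
H is positive definite, so the origin is a strict local minimum.

local minimum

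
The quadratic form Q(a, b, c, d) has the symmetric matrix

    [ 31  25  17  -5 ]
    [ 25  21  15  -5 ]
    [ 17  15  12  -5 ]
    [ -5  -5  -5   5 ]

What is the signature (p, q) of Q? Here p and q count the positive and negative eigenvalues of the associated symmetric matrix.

An LDLᵀ factorisation of A has diagonal entries 31, 26/31, 9/13, 20/9.
So there are 4 positive pivots.

(4, 0)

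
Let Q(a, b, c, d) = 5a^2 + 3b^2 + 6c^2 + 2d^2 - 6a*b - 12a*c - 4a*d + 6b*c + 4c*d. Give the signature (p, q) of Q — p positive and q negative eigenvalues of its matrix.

(3, 1)

Write A = [[5, -3, -6, -2], [-3, 3, 3, 0], [-6, 3, 6, 2], [-2, 0, 2, 2]].
Symmetric row and column elimination reduces A to a congruent diagonal form with pivots 5, 6/5, -3/2, 2/3.
So there are 3 positive, 1 negative pivots.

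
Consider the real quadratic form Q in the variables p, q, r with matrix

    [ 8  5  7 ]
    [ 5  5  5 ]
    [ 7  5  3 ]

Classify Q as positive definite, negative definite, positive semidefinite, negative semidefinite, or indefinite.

indefinite

Congruent diagonalization of A (simultaneous row and column reduction) yields pivots 8, 15/8, -10/3.
So there are 2 positive, 1 negative pivots.
Hence Q is indefinite.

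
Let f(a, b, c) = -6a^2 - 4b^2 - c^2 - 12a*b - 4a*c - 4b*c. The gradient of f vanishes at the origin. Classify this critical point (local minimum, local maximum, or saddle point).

The Hessian at the origin is H = [[-12, -12, -4], [-12, -8, -4], [-4, -4, -2]].
Applying the same elementary operations to the rows and columns of H produces a congruent diagonal matrix with entries -12, 4, -2/3.
That gives 1 positive, 2 negative pivots.
H is indefinite, so the origin is a saddle point.

saddle point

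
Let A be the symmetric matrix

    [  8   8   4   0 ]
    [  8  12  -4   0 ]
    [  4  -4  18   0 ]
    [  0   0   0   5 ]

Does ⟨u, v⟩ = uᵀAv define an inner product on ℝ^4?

no

Applying the same elementary operations to the rows and columns of A produces a congruent diagonal matrix with entries 8, 4, 0, 5.
That gives 3 positive, 1 zero pivots.
Hence Q is positive semidefinite.
⟨·,·⟩ is an inner product exactly when A is positive definite.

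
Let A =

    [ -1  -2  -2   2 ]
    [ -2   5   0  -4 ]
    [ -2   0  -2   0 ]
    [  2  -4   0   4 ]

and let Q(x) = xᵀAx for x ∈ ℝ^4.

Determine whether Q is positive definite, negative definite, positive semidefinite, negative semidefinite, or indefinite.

indefinite

Congruent diagonalization of A (simultaneous row and column reduction) yields pivots -1, 9, 2/9, 0.
Counting signs: 2 positive, 1 negative, 1 zero.
Hence Q is indefinite.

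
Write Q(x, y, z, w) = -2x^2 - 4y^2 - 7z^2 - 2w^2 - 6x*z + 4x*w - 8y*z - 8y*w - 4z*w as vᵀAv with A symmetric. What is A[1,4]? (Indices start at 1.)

The coefficient of x·w in Q is 4. For a symmetric A this equals A[1,4] + A[4,1] = 2·A[1,4].
So A[1,4] = 4/2 = 2.

2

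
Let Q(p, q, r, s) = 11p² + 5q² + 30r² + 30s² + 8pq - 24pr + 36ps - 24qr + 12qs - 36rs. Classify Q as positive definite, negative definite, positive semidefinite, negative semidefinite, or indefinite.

The symmetric matrix is A = [[11, 4, -12, 18], [4, 5, -12, 6], [-12, -12, 30, -18], [18, 6, -18, 30]].
Symmetric row and column elimination reduces A to a congruent diagonal form with pivots 11, 39/11, 6/13, 0.
That gives 3 positive, 1 zero pivots.
Hence Q is positive semidefinite.

positive semidefinite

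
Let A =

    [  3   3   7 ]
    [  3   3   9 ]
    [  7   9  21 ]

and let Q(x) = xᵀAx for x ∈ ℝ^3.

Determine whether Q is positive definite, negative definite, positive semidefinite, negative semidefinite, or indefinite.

A is congruent to a diagonal matrix with 2 positive, 1 negative and 0 zero entries, so Q is indefinite.

indefinite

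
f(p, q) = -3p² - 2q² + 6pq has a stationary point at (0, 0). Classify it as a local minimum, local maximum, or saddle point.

saddle point

The Hessian at the origin is H = [[-6, 6], [6, -4]].
det H = -6·-4 − (6)² = -12 < 0, so H is indefinite.
Therefore the origin is a saddle point.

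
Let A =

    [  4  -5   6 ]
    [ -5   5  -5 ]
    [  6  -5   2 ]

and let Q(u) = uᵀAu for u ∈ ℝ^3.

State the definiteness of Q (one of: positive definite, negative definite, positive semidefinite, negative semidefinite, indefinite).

An LDLᵀ factorisation of A has diagonal entries 4, -5/4, -2.
So there are 1 positive, 2 negative pivots.
Hence Q is indefinite.

indefinite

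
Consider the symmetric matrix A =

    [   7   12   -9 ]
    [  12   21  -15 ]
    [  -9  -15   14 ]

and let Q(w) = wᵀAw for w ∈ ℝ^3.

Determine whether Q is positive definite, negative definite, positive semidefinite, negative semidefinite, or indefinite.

Applying the same elementary operations to the rows and columns of A produces a congruent diagonal matrix with entries 7, 3/7, 2.
Counting signs: 3 positive.
Hence Q is positive definite.

positive definite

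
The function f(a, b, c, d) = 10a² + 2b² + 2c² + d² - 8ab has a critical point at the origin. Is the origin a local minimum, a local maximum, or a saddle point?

local minimum

The Hessian at the origin is H = [[20, -8, 0, 0], [-8, 4, 0, 0], [0, 0, 4, 0], [0, 0, 0, 2]].
Congruent diagonalization of H (simultaneous row and column reduction) yields pivots 20, 4/5, 4, 2.
That gives 4 positive pivots.
H is positive definite, so the origin is a strict local minimum.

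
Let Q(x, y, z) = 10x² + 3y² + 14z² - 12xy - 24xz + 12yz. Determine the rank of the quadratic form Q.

Write A = [[10, -6, -12], [-6, 3, 6], [-12, 6, 14]].
An LDLᵀ factorisation of A has diagonal entries 10, -3/5, 2.
That gives 2 positive, 1 negative pivots.
The rank is the number of nonzero pivots: 3.

3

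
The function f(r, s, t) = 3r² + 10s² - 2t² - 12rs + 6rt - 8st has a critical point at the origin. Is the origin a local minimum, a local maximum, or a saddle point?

The Hessian at the origin is H = [[6, -12, 6], [-12, 20, -8], [6, -8, -4]].
An LDLᵀ factorisation of H has diagonal entries 6, -4, -6.
Counting signs: 1 positive, 2 negative.
H is indefinite, so the origin is a saddle point.

saddle point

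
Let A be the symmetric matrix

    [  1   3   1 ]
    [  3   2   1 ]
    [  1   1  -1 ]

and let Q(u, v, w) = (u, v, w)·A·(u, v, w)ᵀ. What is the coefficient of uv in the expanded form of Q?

The coefficient of uv is A[1,2] + A[2,1] = 2·3 = 6.

6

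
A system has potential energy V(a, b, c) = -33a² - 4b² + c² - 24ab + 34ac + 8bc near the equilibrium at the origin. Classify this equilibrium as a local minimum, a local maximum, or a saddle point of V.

saddle point

The Hessian at the origin is H = [[-66, -24, 34], [-24, -8, 8], [34, 8, 2]].
An LDLᵀ factorisation of H has diagonal entries -66, 8/11, -20/3.
Counting signs: 1 positive, 2 negative.
H is indefinite, so the origin is a saddle point.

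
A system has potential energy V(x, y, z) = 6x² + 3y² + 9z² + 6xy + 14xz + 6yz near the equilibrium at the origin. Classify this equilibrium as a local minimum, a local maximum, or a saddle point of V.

The Hessian at the origin is H = [[12, 6, 14], [6, 6, 6], [14, 6, 18]].
Applying the same elementary operations to the rows and columns of H produces a congruent diagonal matrix with entries 12, 3, 4/3.
Counting signs: 3 positive.
H is positive definite, so the origin is a strict local minimum.

local minimum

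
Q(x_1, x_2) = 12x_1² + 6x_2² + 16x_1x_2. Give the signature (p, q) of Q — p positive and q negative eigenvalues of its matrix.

(2, 0)

Write A = [[12, 8], [8, 6]].
Applying the same elementary operations to the rows and columns of A produces a congruent diagonal matrix with entries 12, 2/3.
So there are 2 positive pivots.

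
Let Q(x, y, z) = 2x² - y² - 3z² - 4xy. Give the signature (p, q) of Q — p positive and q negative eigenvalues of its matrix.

(1, 2)

The symmetric matrix is A = [[2, -2, 0], [-2, -1, 0], [0, 0, -3]].
Symmetric row and column elimination reduces A to a congruent diagonal form with pivots 2, -3, -3.
So there are 1 positive, 2 negative pivots.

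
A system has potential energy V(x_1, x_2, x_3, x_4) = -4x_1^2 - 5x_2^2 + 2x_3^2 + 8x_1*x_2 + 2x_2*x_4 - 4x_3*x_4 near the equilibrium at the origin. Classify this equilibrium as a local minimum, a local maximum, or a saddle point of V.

The Hessian at the origin is H = [[-8, 8, 0, 0], [8, -10, 0, 2], [0, 0, 4, -4], [0, 2, -4, 0]].
Symmetric row and column elimination reduces H to a congruent diagonal form with pivots -8, -2, 4, -2.
Counting signs: 1 positive, 3 negative.
H is indefinite, so the origin is a saddle point.

saddle point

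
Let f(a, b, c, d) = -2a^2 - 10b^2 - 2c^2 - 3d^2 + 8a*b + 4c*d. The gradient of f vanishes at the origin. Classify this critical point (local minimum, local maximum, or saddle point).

The Hessian at the origin is H = [[-4, 8, 0, 0], [8, -20, 0, 0], [0, 0, -4, 4], [0, 0, 4, -6]].
An LDLᵀ factorisation of H has diagonal entries -4, -4, -4, -2.
That gives 4 negative pivots.
H is negative definite, so the origin is a strict local maximum.

local maximum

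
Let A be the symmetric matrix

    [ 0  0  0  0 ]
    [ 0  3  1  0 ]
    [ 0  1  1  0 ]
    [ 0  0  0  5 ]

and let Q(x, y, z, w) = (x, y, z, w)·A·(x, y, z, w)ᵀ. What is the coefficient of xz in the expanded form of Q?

0

The coefficient of xz is A[1,3] + A[3,1] = 2·0 = 0.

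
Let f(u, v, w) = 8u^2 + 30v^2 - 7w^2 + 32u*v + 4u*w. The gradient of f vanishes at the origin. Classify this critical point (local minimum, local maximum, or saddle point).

The Hessian at the origin is H = [[16, 32, 4], [32, 60, 0], [4, 0, -14]].
Row-reducing H symmetrically gives the diagonal entries 16, -4, 1.
That gives 2 positive, 1 negative pivots.
H is indefinite, so the origin is a saddle point.

saddle point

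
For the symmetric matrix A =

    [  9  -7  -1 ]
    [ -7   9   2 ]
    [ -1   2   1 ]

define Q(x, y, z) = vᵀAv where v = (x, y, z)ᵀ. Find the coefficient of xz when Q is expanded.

The coefficient of xz is A[1,3] + A[3,1] = 2·(-1) = -2.

-2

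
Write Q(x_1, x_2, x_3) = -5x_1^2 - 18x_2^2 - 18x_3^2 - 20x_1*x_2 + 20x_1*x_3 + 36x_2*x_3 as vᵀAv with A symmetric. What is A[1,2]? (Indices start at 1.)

-10

The coefficient of x_1·x_2 in Q is -20. For a symmetric A this equals A[1,2] + A[2,1] = 2·A[1,2].
So A[1,2] = -20/2 = -10.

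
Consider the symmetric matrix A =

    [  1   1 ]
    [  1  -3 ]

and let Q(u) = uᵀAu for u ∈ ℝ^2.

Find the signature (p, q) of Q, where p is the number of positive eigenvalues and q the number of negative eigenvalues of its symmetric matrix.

(1, 1)

Symmetric row and column elimination reduces A to a congruent diagonal form with pivots 1, -4.
That gives 1 positive, 1 negative pivots.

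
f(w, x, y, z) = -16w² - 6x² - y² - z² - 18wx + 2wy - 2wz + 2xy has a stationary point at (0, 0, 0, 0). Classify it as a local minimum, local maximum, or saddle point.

local maximum

The Hessian at the origin is H = [[-32, -18, 2, -2], [-18, -12, 2, 0], [2, 2, -2, 0], [-2, 0, 0, -2]].
Symmetric row and column elimination reduces H to a congruent diagonal form with pivots -32, -15/8, -22/15, -12/11.
That gives 4 negative pivots.
H is negative definite, so the origin is a strict local maximum.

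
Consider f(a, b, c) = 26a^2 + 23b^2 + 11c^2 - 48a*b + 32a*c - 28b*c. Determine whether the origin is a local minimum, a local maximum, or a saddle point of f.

The Hessian at the origin is H = [[52, -48, 32], [-48, 46, -28], [32, -28, 22]].
Applying the same elementary operations to the rows and columns of H produces a congruent diagonal matrix with entries 52, 22/13, 10/11.
Counting signs: 3 positive.
H is positive definite, so the origin is a strict local minimum.

local minimum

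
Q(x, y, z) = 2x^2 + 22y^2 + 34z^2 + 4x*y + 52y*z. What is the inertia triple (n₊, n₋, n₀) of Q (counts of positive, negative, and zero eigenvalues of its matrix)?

(3, 0, 0)

Write A = [[2, 2, 0], [2, 22, 26], [0, 26, 34]].
Congruent diagonalization of A (simultaneous row and column reduction) yields pivots 2, 20, 1/5.
So there are 3 positive pivots.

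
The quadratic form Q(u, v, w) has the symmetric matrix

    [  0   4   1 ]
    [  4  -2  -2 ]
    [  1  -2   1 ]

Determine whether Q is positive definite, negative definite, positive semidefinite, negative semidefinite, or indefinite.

indefinite

A is congruent to a diagonal matrix with 2 positive, 1 negative and 0 zero entries, so Q is indefinite.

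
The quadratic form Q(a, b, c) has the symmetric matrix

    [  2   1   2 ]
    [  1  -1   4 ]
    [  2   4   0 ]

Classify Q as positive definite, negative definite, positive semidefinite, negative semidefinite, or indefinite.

indefinite

Symmetric row and column elimination reduces A to a congruent diagonal form with pivots 2, -3/2, 4.
Counting signs: 2 positive, 1 negative.
Hence Q is indefinite.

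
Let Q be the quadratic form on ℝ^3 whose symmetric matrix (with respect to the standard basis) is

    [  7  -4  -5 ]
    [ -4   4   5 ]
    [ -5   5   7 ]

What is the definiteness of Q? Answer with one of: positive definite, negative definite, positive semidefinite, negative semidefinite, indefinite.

Symmetric row and column elimination reduces A to a congruent diagonal form with pivots 7, 12/7, 3/4.
That gives 3 positive pivots.
Hence Q is positive definite.

positive definite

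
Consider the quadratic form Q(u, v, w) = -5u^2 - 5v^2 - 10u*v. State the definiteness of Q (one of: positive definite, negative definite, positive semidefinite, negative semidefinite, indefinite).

Write A = [[-5, -5, 0], [-5, -5, 0], [0, 0, 0]].
Row-reducing A symmetrically gives the diagonal entries -5, 0, 0.
Counting signs: 1 negative, 2 zero.
Hence Q is negative semidefinite.

negative semidefinite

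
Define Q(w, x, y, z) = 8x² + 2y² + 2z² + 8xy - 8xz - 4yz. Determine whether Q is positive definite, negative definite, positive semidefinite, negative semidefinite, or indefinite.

positive semidefinite

The symmetric matrix is A = [[0, 0, 0, 0], [0, 8, 4, -4], [0, 4, 2, -2], [0, -4, -2, 2]].
Row-reducing A symmetrically gives the diagonal entries 0, 8, 0, 0.
That gives 1 positive, 3 zero pivots.
Hence Q is positive semidefinite.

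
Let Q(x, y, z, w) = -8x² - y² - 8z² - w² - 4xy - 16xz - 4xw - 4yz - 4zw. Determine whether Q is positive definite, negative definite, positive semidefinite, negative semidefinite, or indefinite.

The symmetric matrix is A = [[-8, -2, -8, -2], [-2, -1, -2, 0], [-8, -2, -8, -2], [-2, 0, -2, -1]].
Row-reducing A symmetrically gives the diagonal entries -8, -1/2, 0, 0.
That gives 2 negative, 2 zero pivots.
Hence Q is negative semidefinite.

negative semidefinite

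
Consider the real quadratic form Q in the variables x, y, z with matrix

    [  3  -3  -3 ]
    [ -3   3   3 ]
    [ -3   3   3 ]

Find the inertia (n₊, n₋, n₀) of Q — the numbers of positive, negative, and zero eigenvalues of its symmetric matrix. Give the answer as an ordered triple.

(1, 0, 2)

Row-reducing A symmetrically gives the diagonal entries 3, 0, 0.
That gives 1 positive, 2 zero pivots.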